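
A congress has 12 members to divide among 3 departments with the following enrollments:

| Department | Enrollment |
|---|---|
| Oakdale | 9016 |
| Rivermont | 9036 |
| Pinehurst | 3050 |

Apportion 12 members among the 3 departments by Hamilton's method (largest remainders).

Oakdale 5, Rivermont 5, Pinehurst 2

The standard divisor is 21102/12 ≈ 1758.5.
Standard quotas: Oakdale 5.1271, Rivermont 5.1385, Pinehurst 1.7344.
Lower quotas: Oakdale 5, Rivermont 5, Pinehurst 1 (sum 11, leaving 1 seat).
Remainders in descending order: Pinehurst 0.7344, Rivermont 0.1385, Oakdale 0.1271.
The surplus seat goes to Pinehurst.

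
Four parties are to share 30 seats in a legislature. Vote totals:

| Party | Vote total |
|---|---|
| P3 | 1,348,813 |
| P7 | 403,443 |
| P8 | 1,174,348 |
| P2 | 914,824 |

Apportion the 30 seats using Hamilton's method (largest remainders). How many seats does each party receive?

The standard divisor is 3841428/30 ≈ 128047.6.
Standard quotas: P3 10.5337, P7 3.1507, P8 9.1712, P2 7.1444.
Lower quotas: P3 10, P7 3, P8 9, P2 7 (sum 29, leaving 1 seat).
Remainders in descending order: P3 0.5337, P8 0.1712, P7 0.1507, P2 0.1444.
Largest remainder: P3 receives the extra seat.

P3=11; P7=3; P8=9; P2=7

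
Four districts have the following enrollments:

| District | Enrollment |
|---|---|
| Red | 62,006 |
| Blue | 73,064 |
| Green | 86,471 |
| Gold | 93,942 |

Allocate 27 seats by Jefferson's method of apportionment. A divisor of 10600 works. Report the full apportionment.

Red 5, Blue 6, Green 8, Gold 8

With modified divisor 10600: modified quotas Red 5.850, Blue 6.893, Green 8.158, Gold 8.862.
Rounding down: Red 5, Blue 6, Green 8, Gold 8 (total 27).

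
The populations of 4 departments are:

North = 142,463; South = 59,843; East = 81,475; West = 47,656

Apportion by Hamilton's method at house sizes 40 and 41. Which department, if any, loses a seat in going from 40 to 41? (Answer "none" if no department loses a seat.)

At 40 seats: North 17, South 7, East 10, West 6.
At 41 seats: North 18, South 7, East 10, West 6.
No department's allocation decreased.

none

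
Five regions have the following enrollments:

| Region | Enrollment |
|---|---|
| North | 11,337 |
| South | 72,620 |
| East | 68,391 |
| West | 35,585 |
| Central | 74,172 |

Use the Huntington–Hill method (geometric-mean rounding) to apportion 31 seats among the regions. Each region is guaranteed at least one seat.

With divisor 8309: modified quotas North 1.364, South 8.740, East 8.231, West 4.283, Central 8.927.
Geometric-mean thresholds: North √(1·2)=1.414, South √(8·9)=8.485, East √(8·9)=8.485, West √(4·5)=4.472, Central √(8·9)=8.485.
Each quota rounded against its threshold gives North 1, South 9, East 8, West 4, Central 9 (total 31).

North 1, South 9, East 8, West 4, Central 9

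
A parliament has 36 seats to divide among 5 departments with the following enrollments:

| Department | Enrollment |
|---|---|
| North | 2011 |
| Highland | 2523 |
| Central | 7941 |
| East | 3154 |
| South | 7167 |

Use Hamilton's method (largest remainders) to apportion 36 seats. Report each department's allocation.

The standard divisor is 22796/36 ≈ 633.222.
Standard quotas: North 3.1758, Highland 3.9844, Central 12.5406, East 4.9809, South 11.3183.
Lower quotas: North 3, Highland 3, Central 12, East 4, South 11 (sum 33, leaving 3 seats).
Remainders in descending order: Highland 0.9844, East 0.9809, Central 0.5406, South 0.3183, North 0.1758.
The surplus seats go to Highland, East, Central.

North: 3, Highland: 4, Central: 13, East: 5, South: 11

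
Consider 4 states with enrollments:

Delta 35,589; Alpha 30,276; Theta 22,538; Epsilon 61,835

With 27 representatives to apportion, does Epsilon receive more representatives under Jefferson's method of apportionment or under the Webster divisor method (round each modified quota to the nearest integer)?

Jefferson: Delta 6, Alpha 5, Theta 4, Epsilon 12.
Webster: Delta 6, Alpha 6, Theta 4, Epsilon 11.
Epsilon gets 12 under Jefferson and 11 under Webster.

Jefferson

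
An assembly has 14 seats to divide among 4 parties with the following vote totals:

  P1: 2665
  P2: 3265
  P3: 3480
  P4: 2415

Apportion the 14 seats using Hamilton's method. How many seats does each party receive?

P1 3, P2 4, P3 4, P4 3

The standard divisor is 11825/14 ≈ 844.643.
Standard quotas: P1 3.155, P2 3.866, P3 4.120, P4 2.859.
Lower quotas: P1 3, P2 3, P3 4, P4 2 (sum 12, leaving 2 seats).
Remainders in descending order: P2 0.866, P4 0.859, P1 0.155, P3 0.120.
The surplus seats go to P2, P4.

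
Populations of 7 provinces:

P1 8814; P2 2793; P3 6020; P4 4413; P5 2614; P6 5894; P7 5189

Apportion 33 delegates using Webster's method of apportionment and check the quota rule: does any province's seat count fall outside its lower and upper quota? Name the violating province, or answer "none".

none

Standard quotas: P1 8.139, P2 2.579, P3 5.559, P4 4.075, P5 2.414, P6 5.443, P7 4.792.
Webster allocation: P1 8, P2 3, P3 6, P4 4, P5 2, P6 5, P7 5.
Every allocation lies between the lower and upper quota.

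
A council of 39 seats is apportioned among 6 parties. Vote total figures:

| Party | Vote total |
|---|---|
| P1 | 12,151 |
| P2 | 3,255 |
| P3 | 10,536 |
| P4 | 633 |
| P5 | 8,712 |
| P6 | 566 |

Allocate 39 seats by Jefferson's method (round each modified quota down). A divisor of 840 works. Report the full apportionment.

With modified divisor 840: modified quotas P1 14.465, P2 3.875, P3 12.543, P4 0.754, P5 10.371, P6 0.674.
Rounding down: P1 14, P2 3, P3 12, P4 0, P5 10, P6 0 (total 39).

P1 14, P2 3, P3 12, P4 0, P5 10, P6 0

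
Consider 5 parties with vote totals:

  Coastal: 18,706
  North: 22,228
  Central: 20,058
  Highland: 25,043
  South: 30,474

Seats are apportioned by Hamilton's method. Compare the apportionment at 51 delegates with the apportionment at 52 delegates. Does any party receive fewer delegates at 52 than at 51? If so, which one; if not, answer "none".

At 51 seats: Coastal 8, North 10, Central 9, Highland 11, South 13.
At 52 seats: Coastal 8, North 10, Central 9, Highland 11, South 14.
No party's allocation decreased.

none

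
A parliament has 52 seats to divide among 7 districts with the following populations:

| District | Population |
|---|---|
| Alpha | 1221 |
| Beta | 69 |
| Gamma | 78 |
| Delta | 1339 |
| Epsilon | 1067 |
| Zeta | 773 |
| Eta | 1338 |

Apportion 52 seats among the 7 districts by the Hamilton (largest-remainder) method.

Standard divisor: 5885 ÷ 52 ≈ 113.173.
Standard quotas: Alpha 10.789, Beta 0.610, Gamma 0.689, Delta 11.831, Epsilon 9.428, Zeta 6.830, Eta 11.823.
Lower quotas: Alpha 10, Beta 0, Gamma 0, Delta 11, Epsilon 9, Zeta 6, Eta 11 (sum 47, leaving 5 seats).
Remainders in descending order: Delta 0.831, Zeta 0.830, Eta 0.823, Alpha 0.789, Gamma 0.689, Beta 0.610, Epsilon 0.428.
The surplus seats go to Delta, Zeta, Eta, Alpha, Gamma.

Alpha 11, Beta 0, Gamma 1, Delta 12, Epsilon 9, Zeta 7, Eta 12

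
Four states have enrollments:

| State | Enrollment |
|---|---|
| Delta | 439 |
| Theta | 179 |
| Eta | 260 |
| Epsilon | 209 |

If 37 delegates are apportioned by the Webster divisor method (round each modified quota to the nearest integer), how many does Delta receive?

15

Standard divisor 1087/37 ≈ 29.378; standard quotas: Delta 14.943, Theta 6.093, Eta 8.850, Epsilon 7.114.
Rounding to the nearest integer gives Delta 15, Theta 6, Eta 9, Epsilon 7 — total 37, matching the house size, so no adjustment is needed.
Delta receives 15.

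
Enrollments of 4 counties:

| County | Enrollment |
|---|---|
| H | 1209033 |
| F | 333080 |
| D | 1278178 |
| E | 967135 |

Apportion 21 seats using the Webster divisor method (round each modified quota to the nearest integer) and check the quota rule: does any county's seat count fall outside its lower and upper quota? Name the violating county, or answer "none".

none

Standard quotas: H 6.704, F 1.847, D 7.087, E 5.362.
Webster allocation: H 7, F 2, D 7, E 5.
Every allocation lies between the lower and upper quota.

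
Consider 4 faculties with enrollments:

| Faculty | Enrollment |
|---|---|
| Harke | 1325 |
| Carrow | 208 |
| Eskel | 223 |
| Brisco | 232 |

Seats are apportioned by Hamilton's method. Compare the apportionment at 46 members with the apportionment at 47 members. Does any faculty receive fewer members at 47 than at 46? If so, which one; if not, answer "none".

At 46 seats: Harke 31, Carrow 5, Eskel 5, Brisco 5.
At 47 seats: Harke 31, Carrow 5, Eskel 5, Brisco 6.
No faculty's allocation decreased.

none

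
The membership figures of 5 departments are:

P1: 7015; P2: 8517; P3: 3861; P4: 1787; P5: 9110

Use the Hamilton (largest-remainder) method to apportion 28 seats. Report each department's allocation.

Standard divisor: 30290 ÷ 28 ≈ 1081.786.
Standard quotas: P1 6.4846, P2 7.8731, P3 3.5691, P4 1.6519, P5 8.4213.
Lower quotas: P1 6, P2 7, P3 3, P4 1, P5 8 (sum 25, leaving 3 seats).
Remainders in descending order: P2 0.8731, P4 0.6519, P3 0.5691, P1 0.4846, P5 0.4213.
The surplus seats go to P2, P4, P3.

P1 6, P2 8, P3 4, P4 2, P5 8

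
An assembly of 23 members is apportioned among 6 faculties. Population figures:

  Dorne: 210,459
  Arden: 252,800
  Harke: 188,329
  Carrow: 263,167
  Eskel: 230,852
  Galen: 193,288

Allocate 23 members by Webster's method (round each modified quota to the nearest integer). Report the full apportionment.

Dorne: 4, Arden: 4, Harke: 3, Carrow: 5, Eskel: 4, Galen: 3

Standard divisor 1338895/23 ≈ 58212.826; standard quotas: Dorne 3.615, Arden 4.343, Harke 3.235, Carrow 4.521, Eskel 3.966, Galen 3.320.
Rounding to the nearest integer gives Dorne 4, Arden 4, Harke 3, Carrow 5, Eskel 4, Galen 3 — total 23, matching the house size, so no adjustment is needed.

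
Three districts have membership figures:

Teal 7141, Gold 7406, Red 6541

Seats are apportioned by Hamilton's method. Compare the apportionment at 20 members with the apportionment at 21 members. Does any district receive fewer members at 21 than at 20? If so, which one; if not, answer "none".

At 20 seats: Teal 7, Gold 7, Red 6.
At 21 seats: Teal 7, Gold 7, Red 7.
No district's allocation decreased.

none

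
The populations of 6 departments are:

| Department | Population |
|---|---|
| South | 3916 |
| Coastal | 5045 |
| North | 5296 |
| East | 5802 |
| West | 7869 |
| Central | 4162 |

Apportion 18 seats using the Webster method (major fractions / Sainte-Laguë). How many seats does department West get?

5

Standard divisor 32090/18 ≈ 1782.778; standard quotas: South 2.197, Coastal 2.830, North 2.971, East 3.254, West 4.414, Central 2.335.
Rounding to the nearest integer gives 2, 3, 3, 3, 4, 2 = 17 seats, so the divisor must be adjusted.
With modified divisor 1700: modified quotas South 2.304, Coastal 2.968, North 3.115, East 3.413, West 4.629, Central 2.448.
Rounding to the nearest integer: South 2, Coastal 3, North 3, East 3, West 5, Central 2 (total 18).
West receives 5.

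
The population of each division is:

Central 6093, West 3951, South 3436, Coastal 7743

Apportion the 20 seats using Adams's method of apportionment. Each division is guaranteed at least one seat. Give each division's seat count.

Central 6, West 4, South 3, Coastal 7

Standard divisor 21223/20 ≈ 1061.15; standard quotas: Central 5.742, West 3.723, South 3.238, Coastal 7.297.
Rounding up gives 6, 4, 4, 8 = 22 seats, so the divisor must be adjusted.
With modified divisor 1200: modified quotas Central 5.077, West 3.292, South 2.863, Coastal 6.452.
Rounding up: Central 6, West 4, South 3, Coastal 7 (total 20).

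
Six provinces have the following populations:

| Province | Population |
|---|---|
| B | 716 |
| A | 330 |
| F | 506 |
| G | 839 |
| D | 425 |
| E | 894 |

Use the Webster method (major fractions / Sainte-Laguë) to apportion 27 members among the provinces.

B 5; A 2; F 4; G 6; D 3; E 7

Standard divisor 3710/27 ≈ 137.407; standard quotas: B 5.211, A 2.402, F 3.682, G 6.106, D 3.093, E 6.506.
Rounding to the nearest integer gives B 5, A 2, F 4, G 6, D 3, E 7 — total 27, matching the house size, so no adjustment is needed.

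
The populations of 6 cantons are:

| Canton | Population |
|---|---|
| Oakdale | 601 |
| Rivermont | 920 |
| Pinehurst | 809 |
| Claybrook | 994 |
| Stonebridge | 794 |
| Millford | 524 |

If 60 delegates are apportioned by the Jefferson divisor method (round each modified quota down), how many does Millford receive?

Standard divisor 4642/60 ≈ 77.367; standard quotas: Oakdale 7.768, Rivermont 11.891, Pinehurst 10.457, Claybrook 12.848, Stonebridge 10.263, Millford 6.773.
Rounding down gives 7, 11, 10, 12, 10, 6 = 56 seats, so the divisor must be adjusted.
With modified divisor 74: modified quotas Oakdale 8.122, Rivermont 12.432, Pinehurst 10.932, Claybrook 13.432, Stonebridge 10.730, Millford 7.081.
Rounding down: Oakdale 8, Rivermont 12, Pinehurst 10, Claybrook 13, Stonebridge 10, Millford 7 (total 60).
Millford receives 7.

7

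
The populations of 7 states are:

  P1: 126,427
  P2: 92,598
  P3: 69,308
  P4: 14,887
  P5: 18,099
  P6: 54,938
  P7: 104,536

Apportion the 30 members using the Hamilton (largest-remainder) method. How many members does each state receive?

P1 8, P2 6, P3 4, P4 1, P5 1, P6 3, P7 7

Standard divisor: 480793 ÷ 30 ≈ 16026.433.
Standard quotas: P1 7.8887, P2 5.7778, P3 4.3246, P4 0.9289, P5 1.1293, P6 3.4280, P7 6.5227.
Lower quotas: P1 7, P2 5, P3 4, P4 0, P5 1, P6 3, P7 6 (sum 26, leaving 4 seats).
Remainders in descending order: P4 0.9289, P1 0.8887, P2 0.7778, P7 0.5227, P6 0.4280, P3 0.3246, P5 0.1293.
The surplus seats go to P4, P1, P2, P7.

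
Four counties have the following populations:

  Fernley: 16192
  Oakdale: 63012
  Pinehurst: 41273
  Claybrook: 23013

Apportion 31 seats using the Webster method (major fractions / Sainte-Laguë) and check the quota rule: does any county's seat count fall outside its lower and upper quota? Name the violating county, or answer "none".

Standard quotas: Fernley 3.498, Oakdale 13.613, Pinehurst 8.917, Claybrook 4.972.
Webster allocation: Fernley 3, Oakdale 14, Pinehurst 9, Claybrook 5.
Every allocation lies between the lower and upper quota.

none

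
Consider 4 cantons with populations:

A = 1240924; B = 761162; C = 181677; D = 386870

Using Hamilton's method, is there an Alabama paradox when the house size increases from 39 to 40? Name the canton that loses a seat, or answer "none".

none

At 39 seats: A 19, B 11, C 3, D 6.
At 40 seats: A 19, B 12, C 3, D 6.
No canton's allocation decreased.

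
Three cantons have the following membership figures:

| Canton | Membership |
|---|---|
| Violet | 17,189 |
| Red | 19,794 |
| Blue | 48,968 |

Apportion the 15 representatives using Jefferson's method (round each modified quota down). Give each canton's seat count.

Standard divisor 85951/15 ≈ 5730.067; standard quotas: Violet 3.000, Red 3.454, Blue 8.546.
Rounding down gives 2, 3, 8 = 13 seats, so the divisor must be adjusted.
With modified divisor 5200: modified quotas Violet 3.306, Red 3.807, Blue 9.417.
Rounding down: Violet 3, Red 3, Blue 9 (total 15).

Violet 3, Red 3, Blue 9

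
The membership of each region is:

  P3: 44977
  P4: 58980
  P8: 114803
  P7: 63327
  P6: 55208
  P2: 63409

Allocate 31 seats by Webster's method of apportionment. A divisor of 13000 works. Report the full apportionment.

P3 3, P4 5, P8 9, P7 5, P6 4, P2 5

With modified divisor 13000: modified quotas P3 3.460, P4 4.537, P8 8.831, P7 4.871, P6 4.247, P2 4.878.
Rounding to the nearest integer: P3 3, P4 5, P8 9, P7 5, P6 4, P2 5 (total 31).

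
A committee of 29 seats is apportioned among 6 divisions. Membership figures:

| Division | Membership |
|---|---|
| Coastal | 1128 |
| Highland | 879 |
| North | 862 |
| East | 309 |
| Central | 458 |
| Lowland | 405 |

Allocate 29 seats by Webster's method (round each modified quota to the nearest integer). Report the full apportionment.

Standard divisor 4041/29 ≈ 139.345; standard quotas: Coastal 8.095, Highland 6.308, North 6.186, East 2.218, Central 3.287, Lowland 2.906.
Rounding to the nearest integer gives 8, 6, 6, 2, 3, 3 = 28 seats, so the divisor must be adjusted.
With modified divisor 134: modified quotas Coastal 8.418, Highland 6.560, North 6.433, East 2.306, Central 3.418, Lowland 3.022.
Rounding to the nearest integer: Coastal 8, Highland 7, North 6, East 2, Central 3, Lowland 3 (total 29).

Coastal 8, Highland 7, North 6, East 2, Central 3, Lowland 3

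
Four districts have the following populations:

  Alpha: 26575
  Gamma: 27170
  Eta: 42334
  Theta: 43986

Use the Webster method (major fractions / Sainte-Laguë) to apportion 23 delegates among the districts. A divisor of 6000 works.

With modified divisor 6000: modified quotas Alpha 4.429, Gamma 4.528, Eta 7.056, Theta 7.331.
Rounding to the nearest integer: Alpha 4, Gamma 5, Eta 7, Theta 7 (total 23).

Alpha 4, Gamma 5, Eta 7, Theta 7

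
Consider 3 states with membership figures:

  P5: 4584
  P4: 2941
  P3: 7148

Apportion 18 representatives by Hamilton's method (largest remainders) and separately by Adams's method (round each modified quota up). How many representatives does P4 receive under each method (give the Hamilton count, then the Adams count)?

Hamilton: P5 6, P4 3, P3 9.
Adams: P5 6, P4 4, P3 8.
P4 gets 3 under Hamilton and 4 under Adams.

3 and 4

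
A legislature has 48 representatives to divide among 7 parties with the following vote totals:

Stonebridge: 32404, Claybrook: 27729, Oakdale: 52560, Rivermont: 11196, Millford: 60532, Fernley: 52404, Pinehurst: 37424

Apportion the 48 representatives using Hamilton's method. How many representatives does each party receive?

Stonebridge 6, Claybrook 5, Oakdale 9, Rivermont 2, Millford 11, Fernley 9, Pinehurst 6

The standard divisor is 274249/48 ≈ 5713.521.
Standard quotas: Stonebridge 5.6715, Claybrook 4.8532, Oakdale 9.1992, Rivermont 1.9596, Millford 10.5945, Fernley 9.1719, Pinehurst 6.5501.
Lower quotas: Stonebridge 5, Claybrook 4, Oakdale 9, Rivermont 1, Millford 10, Fernley 9, Pinehurst 6 (sum 44, leaving 4 seats).
Remainders in descending order: Rivermont 0.9596, Claybrook 0.8532, Stonebridge 0.6715, Millford 0.5945, Pinehurst 0.5501, Oakdale 0.1992, Fernley 0.1719.
The surplus seats go to Rivermont, Claybrook, Stonebridge, Millford.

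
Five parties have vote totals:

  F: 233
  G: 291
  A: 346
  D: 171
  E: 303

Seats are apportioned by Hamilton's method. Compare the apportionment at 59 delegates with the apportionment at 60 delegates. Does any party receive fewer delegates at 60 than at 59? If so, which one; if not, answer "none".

At 59 seats: F 10, G 13, A 15, D 8, E 13.
At 60 seats: F 10, G 13, A 15, D 8, E 14.
No party's allocation decreased.

none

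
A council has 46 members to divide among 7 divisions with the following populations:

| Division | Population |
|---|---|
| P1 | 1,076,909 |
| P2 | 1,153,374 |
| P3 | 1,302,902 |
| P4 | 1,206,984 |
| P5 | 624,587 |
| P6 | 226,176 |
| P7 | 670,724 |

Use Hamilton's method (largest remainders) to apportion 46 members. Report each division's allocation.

Total 6261656; standard divisor 6261656/46 ≈ 136122.957.
Standard quotas: P1 7.9113, P2 8.4730, P3 9.5715, P4 8.8669, P5 4.5884, P6 1.6616, P7 4.9273.
Lower quotas: P1 7, P2 8, P3 9, P4 8, P5 4, P6 1, P7 4 (sum 41, leaving 5 seats).
Remainders in descending order: P7 0.9273, P1 0.9113, P4 0.8669, P6 0.6616, P5 0.5884, P3 0.5715, P2 0.4730.
Largest remainders: P7, P1, P4, P6, P5 receive the extra seats.

P1 8; P2 8; P3 9; P4 9; P5 5; P6 2; P7 5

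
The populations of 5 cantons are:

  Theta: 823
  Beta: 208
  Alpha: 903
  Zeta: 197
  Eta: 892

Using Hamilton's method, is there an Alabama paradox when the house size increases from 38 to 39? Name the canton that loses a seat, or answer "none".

At 38 seats: Theta 10, Beta 3, Alpha 11, Zeta 3, Eta 11.
At 39 seats: Theta 11, Beta 3, Alpha 12, Zeta 2, Eta 11.
Zeta drops from 3 to 2.

Zeta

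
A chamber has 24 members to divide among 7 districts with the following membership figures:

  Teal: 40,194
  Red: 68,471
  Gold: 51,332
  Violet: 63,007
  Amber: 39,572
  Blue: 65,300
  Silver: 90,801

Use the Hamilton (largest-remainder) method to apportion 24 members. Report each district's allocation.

Teal 2, Red 4, Gold 3, Violet 4, Amber 2, Blue 4, Silver 5

Total 418677; standard divisor 418677/24 ≈ 17444.875.
Standard quotas: Teal 2.3041, Red 3.9250, Gold 2.9425, Violet 3.6118, Amber 2.2684, Blue 3.7432, Silver 5.2050.
Lower quotas: Teal 2, Red 3, Gold 2, Violet 3, Amber 2, Blue 3, Silver 5 (sum 20, leaving 4 seats).
Remainders in descending order: Gold 0.9425, Red 0.9250, Blue 0.7432, Violet 0.6118, Teal 0.3041, Amber 0.2684, Silver 0.2050.
Largest remainders: Gold, Red, Blue, Violet receive the extra seats.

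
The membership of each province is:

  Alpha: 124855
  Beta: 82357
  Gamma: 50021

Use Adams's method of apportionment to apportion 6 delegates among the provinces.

Standard divisor 257233/6 ≈ 42872.167; standard quotas: Alpha 2.912, Beta 1.921, Gamma 1.167.
Rounding up gives 3, 2, 2 = 7 seats, so the divisor must be adjusted.
With modified divisor 56200: modified quotas Alpha 2.222, Beta 1.465, Gamma 0.890.
Rounding up: Alpha 3, Beta 2, Gamma 1 (total 6).

Alpha 3; Beta 2; Gamma 1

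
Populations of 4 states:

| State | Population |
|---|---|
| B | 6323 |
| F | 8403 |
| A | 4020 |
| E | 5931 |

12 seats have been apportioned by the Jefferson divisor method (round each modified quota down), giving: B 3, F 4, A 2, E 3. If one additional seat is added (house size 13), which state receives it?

F

Priority for the next seat is population ÷ (current seats + 1).
Priorities: B 1580.750, F 1680.600, A 1340.000, E 1482.750.
Highest priority: F.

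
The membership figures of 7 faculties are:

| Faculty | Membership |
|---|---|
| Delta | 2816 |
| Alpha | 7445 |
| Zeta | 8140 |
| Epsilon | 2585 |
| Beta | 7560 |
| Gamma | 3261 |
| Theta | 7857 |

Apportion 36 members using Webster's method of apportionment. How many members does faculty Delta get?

3

Standard divisor 39664/36 ≈ 1101.778; standard quotas: Delta 2.556, Alpha 6.757, Zeta 7.388, Epsilon 2.346, Beta 6.862, Gamma 2.960, Theta 7.131.
Rounding to the nearest integer gives Delta 3, Alpha 7, Zeta 7, Epsilon 2, Beta 7, Gamma 3, Theta 7 — total 36, matching the house size, so no adjustment is needed.
Delta receives 3.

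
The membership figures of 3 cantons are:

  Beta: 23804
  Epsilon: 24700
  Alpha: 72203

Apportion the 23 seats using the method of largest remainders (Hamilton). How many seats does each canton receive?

Standard divisor: 120707 ÷ 23 ≈ 5248.13.
Standard quotas: Beta 4.5357, Epsilon 4.7064, Alpha 13.7579.
Lower quotas: Beta 4, Epsilon 4, Alpha 13 (sum 21, leaving 2 seats).
Remainders in descending order: Alpha 0.7579, Epsilon 0.7064, Beta 0.5357.
The surplus seats go to Alpha, Epsilon.

Beta: 4, Epsilon: 5, Alpha: 14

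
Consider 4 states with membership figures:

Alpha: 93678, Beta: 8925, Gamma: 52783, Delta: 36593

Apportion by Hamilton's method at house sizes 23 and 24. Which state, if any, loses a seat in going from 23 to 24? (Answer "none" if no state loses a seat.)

At 23 seats: Alpha 11, Beta 1, Gamma 6, Delta 5.
At 24 seats: Alpha 12, Beta 1, Gamma 7, Delta 4.
Delta drops from 5 to 4.

Delta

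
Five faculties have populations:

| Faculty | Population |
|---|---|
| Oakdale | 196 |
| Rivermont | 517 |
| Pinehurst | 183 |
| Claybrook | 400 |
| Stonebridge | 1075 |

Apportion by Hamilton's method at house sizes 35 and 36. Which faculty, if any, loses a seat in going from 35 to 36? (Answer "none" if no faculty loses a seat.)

At 35 seats: Oakdale 3, Rivermont 7, Pinehurst 3, Claybrook 6, Stonebridge 16.
At 36 seats: Oakdale 3, Rivermont 8, Pinehurst 3, Claybrook 6, Stonebridge 16.
No faculty's allocation decreased.

none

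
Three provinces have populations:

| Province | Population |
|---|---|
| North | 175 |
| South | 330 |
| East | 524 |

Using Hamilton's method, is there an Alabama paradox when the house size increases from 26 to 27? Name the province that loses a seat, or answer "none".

At 26 seats: North 5, South 8, East 13.
At 27 seats: North 4, South 9, East 14.
North drops from 5 to 4.

North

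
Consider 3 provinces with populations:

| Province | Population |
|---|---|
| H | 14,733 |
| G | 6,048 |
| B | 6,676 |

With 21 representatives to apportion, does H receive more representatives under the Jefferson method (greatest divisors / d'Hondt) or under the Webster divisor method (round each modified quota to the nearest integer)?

Jefferson: H 12, G 4, B 5.
Webster: H 11, G 5, B 5.
H gets 12 under Jefferson and 11 under Webster.

Jefferson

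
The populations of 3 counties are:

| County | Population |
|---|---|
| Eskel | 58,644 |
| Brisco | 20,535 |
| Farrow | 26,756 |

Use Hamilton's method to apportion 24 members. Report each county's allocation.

Eskel=13, Brisco=5, Farrow=6

Total 105935; standard divisor 105935/24 ≈ 4413.958.
Standard quotas: Eskel 13.2860, Brisco 4.6523, Farrow 6.0617.
Lower quotas: Eskel 13, Brisco 4, Farrow 6 (sum 23, leaving 1 seat).
Remainders in descending order: Brisco 0.6523, Eskel 0.2860, Farrow 0.0617.
The surplus seat goes to Brisco.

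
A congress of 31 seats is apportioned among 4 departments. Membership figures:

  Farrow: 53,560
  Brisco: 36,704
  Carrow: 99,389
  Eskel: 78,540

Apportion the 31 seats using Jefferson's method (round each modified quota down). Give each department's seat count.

Farrow: 6; Brisco: 4; Carrow: 12; Eskel: 9

Standard divisor 268193/31 ≈ 8651.387; standard quotas: Farrow 6.191, Brisco 4.243, Carrow 11.488, Eskel 9.078.
Rounding down gives 6, 4, 11, 9 = 30 seats, so the divisor must be adjusted.
With modified divisor 8100: modified quotas Farrow 6.612, Brisco 4.531, Carrow 12.270, Eskel 9.696.
Rounding down: Farrow 6, Brisco 4, Carrow 12, Eskel 9 (total 31).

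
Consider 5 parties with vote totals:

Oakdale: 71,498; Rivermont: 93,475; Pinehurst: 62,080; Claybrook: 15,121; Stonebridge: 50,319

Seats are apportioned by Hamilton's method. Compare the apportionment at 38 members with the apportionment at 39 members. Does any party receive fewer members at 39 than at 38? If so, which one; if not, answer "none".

At 38 seats: Oakdale 9, Rivermont 12, Pinehurst 8, Claybrook 2, Stonebridge 7.
At 39 seats: Oakdale 10, Rivermont 12, Pinehurst 8, Claybrook 2, Stonebridge 7.
No party's allocation decreased.

none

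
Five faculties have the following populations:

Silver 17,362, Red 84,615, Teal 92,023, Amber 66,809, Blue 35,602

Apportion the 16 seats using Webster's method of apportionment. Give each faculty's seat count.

Silver 1, Red 4, Teal 5, Amber 4, Blue 2

Standard divisor 296411/16 ≈ 18525.688; standard quotas: Silver 0.937, Red 4.567, Teal 4.967, Amber 3.606, Blue 1.922.
Rounding to the nearest integer gives 1, 5, 5, 4, 2 = 17 seats, so the divisor must be adjusted.
With modified divisor 18900: modified quotas Silver 0.919, Red 4.477, Teal 4.869, Amber 3.535, Blue 1.884.
Rounding to the nearest integer: Silver 1, Red 4, Teal 5, Amber 4, Blue 2 (total 16).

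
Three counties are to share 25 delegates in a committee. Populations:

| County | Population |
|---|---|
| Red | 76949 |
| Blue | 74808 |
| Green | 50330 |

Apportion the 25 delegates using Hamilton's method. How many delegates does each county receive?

Red 10, Blue 9, Green 6

Standard divisor: 202087 ÷ 25 ≈ 8083.48.
Standard quotas: Red 9.5193, Blue 9.2544, Green 6.2263.
Lower quotas: Red 9, Blue 9, Green 6 (sum 24, leaving 1 seat).
Remainders in descending order: Red 0.5193, Blue 0.2544, Green 0.2263.
The surplus seat goes to Red.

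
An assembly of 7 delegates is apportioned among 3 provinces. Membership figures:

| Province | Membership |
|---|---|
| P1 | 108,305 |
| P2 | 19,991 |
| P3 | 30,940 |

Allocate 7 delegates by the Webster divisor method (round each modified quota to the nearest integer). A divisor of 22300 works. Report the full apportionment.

With modified divisor 22300: modified quotas P1 4.857, P2 0.896, P3 1.387.
Rounding to the nearest integer: P1 5, P2 1, P3 1 (total 7).

P1 5, P2 1, P3 1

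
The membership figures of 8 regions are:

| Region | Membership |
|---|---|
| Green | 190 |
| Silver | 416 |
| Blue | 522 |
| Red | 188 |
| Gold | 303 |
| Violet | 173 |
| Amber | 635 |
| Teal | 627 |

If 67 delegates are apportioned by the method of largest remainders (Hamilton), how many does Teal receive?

14

Standard divisor: 3054 ÷ 67 ≈ 45.582.
Standard quotas: Green 4.168, Silver 9.126, Blue 11.452, Red 4.124, Gold 6.647, Violet 3.795, Amber 13.931, Teal 13.755.
Lower quotas: Green 4, Silver 9, Blue 11, Red 4, Gold 6, Violet 3, Amber 13, Teal 13 (sum 63, leaving 4 seats).
Remainders in descending order: Amber 0.931, Violet 0.795, Teal 0.755, Gold 0.647, Blue 0.452, Green 0.168, Silver 0.126, Red 0.124.
The surplus seats go to Amber, Violet, Teal, Gold.
Teal receives 14.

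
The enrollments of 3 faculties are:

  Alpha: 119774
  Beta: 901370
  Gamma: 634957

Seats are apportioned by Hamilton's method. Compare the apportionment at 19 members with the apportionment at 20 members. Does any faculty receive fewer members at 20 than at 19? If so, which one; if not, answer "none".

Alpha

At 19 seats: Alpha 2, Beta 10, Gamma 7.
At 20 seats: Alpha 1, Beta 11, Gamma 8.
Alpha drops from 2 to 1.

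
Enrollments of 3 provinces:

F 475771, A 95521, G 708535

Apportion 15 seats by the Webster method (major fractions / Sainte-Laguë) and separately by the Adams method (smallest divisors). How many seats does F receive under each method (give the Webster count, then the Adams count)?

Webster: F 6, A 1, G 8.
Adams: F 5, A 2, G 8.
F gets 6 under Webster and 5 under Adams.

6 and 5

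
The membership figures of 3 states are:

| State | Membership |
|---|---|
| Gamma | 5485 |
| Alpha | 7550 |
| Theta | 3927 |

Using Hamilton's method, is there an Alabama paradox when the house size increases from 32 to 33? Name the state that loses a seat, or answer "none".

At 32 seats: Gamma 10, Alpha 14, Theta 8.
At 33 seats: Gamma 11, Alpha 15, Theta 7.
Theta drops from 8 to 7.

Theta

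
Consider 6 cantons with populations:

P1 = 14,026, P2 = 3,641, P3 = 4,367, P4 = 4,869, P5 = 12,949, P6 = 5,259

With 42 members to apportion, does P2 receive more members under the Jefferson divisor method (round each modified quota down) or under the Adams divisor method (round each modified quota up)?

Adams

Jefferson: P1 14, P2 3, P3 4, P4 4, P5 12, P6 5.
Adams: P1 12, P2 4, P3 4, P4 5, P5 12, P6 5.
P2 gets 3 under Jefferson and 4 under Adams.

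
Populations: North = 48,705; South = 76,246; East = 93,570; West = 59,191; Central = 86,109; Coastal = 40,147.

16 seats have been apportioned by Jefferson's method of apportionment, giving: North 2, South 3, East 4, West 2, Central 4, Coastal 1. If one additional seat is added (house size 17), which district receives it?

Coastal

Priority for the next seat is population ÷ (current seats + 1).
Priorities: North 16235.000, South 19061.500, East 18714.000, West 19730.333, Central 17221.800, Coastal 20073.500.
Highest priority: Coastal.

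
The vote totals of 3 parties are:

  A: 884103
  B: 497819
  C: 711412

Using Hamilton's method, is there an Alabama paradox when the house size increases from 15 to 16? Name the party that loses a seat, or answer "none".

none

At 15 seats: A 6, B 4, C 5.
At 16 seats: A 7, B 4, C 5.
No party's allocation decreased.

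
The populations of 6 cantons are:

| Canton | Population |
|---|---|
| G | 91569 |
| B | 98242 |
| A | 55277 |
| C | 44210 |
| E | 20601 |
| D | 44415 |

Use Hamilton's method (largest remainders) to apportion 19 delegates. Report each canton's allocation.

G 5, B 5, A 3, C 2, E 1, D 3

Standard divisor: 354314 ÷ 19 ≈ 18648.105.
Standard quotas: G 4.9104, B 5.2682, A 2.9642, C 2.3708, E 1.1047, D 2.3817.
Lower quotas: G 4, B 5, A 2, C 2, E 1, D 2 (sum 16, leaving 3 seats).
Remainders in descending order: A 0.9642, G 0.9104, D 0.3817, C 0.3708, B 0.2682, E 0.1047.
Largest remainders: A, G, D receive the extra seats.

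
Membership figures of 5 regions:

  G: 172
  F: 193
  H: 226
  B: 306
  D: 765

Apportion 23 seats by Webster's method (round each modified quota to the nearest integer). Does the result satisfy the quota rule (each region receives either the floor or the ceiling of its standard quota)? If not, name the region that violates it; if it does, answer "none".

Standard quotas: G 2.380, F 2.671, H 3.128, B 4.235, D 10.587.
Webster allocation: G 2, F 3, H 3, B 4, D 11.
Every allocation lies between the lower and upper quota.

none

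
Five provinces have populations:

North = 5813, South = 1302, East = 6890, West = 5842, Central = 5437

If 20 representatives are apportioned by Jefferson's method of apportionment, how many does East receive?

5

Standard divisor 25284/20 ≈ 1264.2; standard quotas: North 4.598, South 1.030, East 5.450, West 4.621, Central 4.301.
Rounding down gives 4, 1, 5, 4, 4 = 18 seats, so the divisor must be adjusted.
With modified divisor 1155: modified quotas North 5.033, South 1.127, East 5.965, West 5.058, Central 4.707.
Rounding down: North 5, South 1, East 5, West 5, Central 4 (total 20).
East receives 5.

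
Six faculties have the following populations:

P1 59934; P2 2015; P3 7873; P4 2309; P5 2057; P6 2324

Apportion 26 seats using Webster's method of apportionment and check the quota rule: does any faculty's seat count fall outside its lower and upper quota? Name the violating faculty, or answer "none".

P1

Standard quotas: P1 20.367, P2 0.685, P3 2.675, P4 0.785, P5 0.699, P6 0.790.
Webster allocation: P1 19, P2 1, P3 3, P4 1, P5 1, P6 1.
P1 has quota 20.367 (lower 20, upper 21) but receives 19 — outside the quota interval.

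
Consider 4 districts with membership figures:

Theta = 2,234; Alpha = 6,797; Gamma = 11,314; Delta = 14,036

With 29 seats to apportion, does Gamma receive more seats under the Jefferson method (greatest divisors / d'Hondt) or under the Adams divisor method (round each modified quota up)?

Jefferson

Jefferson: Theta 1, Alpha 6, Gamma 10, Delta 12.
Adams: Theta 2, Alpha 6, Gamma 9, Delta 12.
Gamma gets 10 under Jefferson and 9 under Adams.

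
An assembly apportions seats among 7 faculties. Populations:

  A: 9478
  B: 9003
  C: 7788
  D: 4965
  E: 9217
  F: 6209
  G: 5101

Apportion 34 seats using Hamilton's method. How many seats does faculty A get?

Total 51761; standard divisor 51761/34 ≈ 1522.382.
Standard quotas: A 6.2258, B 5.9138, C 5.1157, D 3.2613, E 6.0543, F 4.0785, G 3.3507.
Lower quotas: A 6, B 5, C 5, D 3, E 6, F 4, G 3 (sum 32, leaving 2 seats).
Remainders in descending order: B 0.9138, G 0.3507, D 0.2613, A 0.2258, C 0.1157, F 0.0785, E 0.0543.
Largest remainders: B, G receive the extra seats.
A receives 6.

6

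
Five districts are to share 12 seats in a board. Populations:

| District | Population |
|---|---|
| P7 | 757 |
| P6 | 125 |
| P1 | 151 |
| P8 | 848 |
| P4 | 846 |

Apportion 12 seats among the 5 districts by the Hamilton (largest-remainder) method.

P7 3, P6 0, P1 1, P8 4, P4 4

The standard divisor is 2727/12 ≈ 227.25.
Standard quotas: P7 3.331, P6 0.550, P1 0.664, P8 3.732, P4 3.723.
Lower quotas: P7 3, P6 0, P1 0, P8 3, P4 3 (sum 9, leaving 3 seats).
Remainders in descending order: P8 0.732, P4 0.723, P1 0.664, P6 0.550, P7 0.331.
Largest remainders: P8, P4, P1 receive the extra seats.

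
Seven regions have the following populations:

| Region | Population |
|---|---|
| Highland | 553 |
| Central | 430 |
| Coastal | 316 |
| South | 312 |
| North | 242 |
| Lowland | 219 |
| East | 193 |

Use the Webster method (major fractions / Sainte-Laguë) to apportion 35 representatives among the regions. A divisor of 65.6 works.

With modified divisor 65.6: modified quotas Highland 8.430, Central 6.555, Coastal 4.817, South 4.756, North 3.689, Lowland 3.338, East 2.942.
Rounding to the nearest integer: Highland 8, Central 7, Coastal 5, South 5, North 4, Lowland 3, East 3 (total 35).

Highland 8; Central 7; Coastal 5; South 5; North 4; Lowland 3; East 3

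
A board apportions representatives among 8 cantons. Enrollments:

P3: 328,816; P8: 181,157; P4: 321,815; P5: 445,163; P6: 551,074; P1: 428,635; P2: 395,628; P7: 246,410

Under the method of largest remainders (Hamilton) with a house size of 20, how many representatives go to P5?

3

Standard divisor: 2898698 ÷ 20 ≈ 144934.9.
Standard quotas: P3 2.2687, P8 1.2499, P4 2.2204, P5 3.0715, P6 3.8022, P1 2.9574, P2 2.7297, P7 1.7001.
Lower quotas: P3 2, P8 1, P4 2, P5 3, P6 3, P1 2, P2 2, P7 1 (sum 16, leaving 4 seats).
Remainders in descending order: P1 0.9574, P6 0.8022, P2 0.7297, P7 0.7001, P3 0.2687, P8 0.2499, P4 0.2204, P5 0.0715.
The surplus seats go to P1, P6, P2, P7.
P5 receives 3.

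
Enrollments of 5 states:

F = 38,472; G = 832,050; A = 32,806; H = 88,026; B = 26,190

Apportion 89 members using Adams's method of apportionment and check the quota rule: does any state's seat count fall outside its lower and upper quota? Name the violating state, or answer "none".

G

Standard quotas: F 3.365, G 72.776, A 2.869, H 7.699, B 2.291.
Adams allocation: F 4, G 71, A 3, H 8, B 3.
G has quota 72.776 (lower 72, upper 73) but receives 71 — outside the quota interval.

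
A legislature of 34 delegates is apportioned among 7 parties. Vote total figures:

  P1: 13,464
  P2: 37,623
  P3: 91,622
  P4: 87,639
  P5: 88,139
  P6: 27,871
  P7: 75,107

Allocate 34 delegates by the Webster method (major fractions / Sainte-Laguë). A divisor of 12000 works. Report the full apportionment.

With modified divisor 12000: modified quotas P1 1.122, P2 3.135, P3 7.635, P4 7.303, P5 7.345, P6 2.323, P7 6.259.
Rounding to the nearest integer: P1 1, P2 3, P3 8, P4 7, P5 7, P6 2, P7 6 (total 34).

P1: 1, P2: 3, P3: 8, P4: 7, P5: 7, P6: 2, P7: 6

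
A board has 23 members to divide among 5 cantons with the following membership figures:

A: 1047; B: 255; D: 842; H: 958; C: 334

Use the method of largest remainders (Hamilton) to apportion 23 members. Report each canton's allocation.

A: 7, B: 2, D: 6, H: 6, C: 2

The standard divisor is 3436/23 ≈ 149.391.
Standard quotas: A 7.008, B 1.707, D 5.636, H 6.413, C 2.236.
Lower quotas: A 7, B 1, D 5, H 6, C 2 (sum 21, leaving 2 seats).
Remainders in descending order: B 0.707, D 0.636, H 0.413, C 0.236, A 0.008.
The surplus seats go to B, D.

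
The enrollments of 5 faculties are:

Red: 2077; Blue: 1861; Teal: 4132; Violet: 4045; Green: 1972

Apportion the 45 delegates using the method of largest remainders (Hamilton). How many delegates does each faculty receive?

Standard divisor: 14087 ÷ 45 ≈ 313.044.
Standard quotas: Red 6.635, Blue 5.945, Teal 13.199, Violet 12.921, Green 6.299.
Lower quotas: Red 6, Blue 5, Teal 13, Violet 12, Green 6 (sum 42, leaving 3 seats).
Remainders in descending order: Blue 0.945, Violet 0.921, Red 0.635, Green 0.299, Teal 0.199.
Largest remainders: Blue, Violet, Red receive the extra seats.

Red=7, Blue=6, Teal=13, Violet=13, Green=6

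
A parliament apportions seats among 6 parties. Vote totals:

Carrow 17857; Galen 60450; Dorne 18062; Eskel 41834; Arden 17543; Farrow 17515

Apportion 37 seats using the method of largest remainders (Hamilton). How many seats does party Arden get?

Total 173261; standard divisor 173261/37 ≈ 4682.73.
Standard quotas: Carrow 3.8134, Galen 12.9091, Dorne 3.8572, Eskel 8.9337, Arden 3.7463, Farrow 3.7403.
Lower quotas: Carrow 3, Galen 12, Dorne 3, Eskel 8, Arden 3, Farrow 3 (sum 32, leaving 5 seats).
Remainders in descending order: Eskel 0.9337, Galen 0.9091, Dorne 0.8572, Carrow 0.8134, Arden 0.7463, Farrow 0.7403.
The surplus seats go to Eskel, Galen, Dorne, Carrow, Arden.
Arden receives 4.

4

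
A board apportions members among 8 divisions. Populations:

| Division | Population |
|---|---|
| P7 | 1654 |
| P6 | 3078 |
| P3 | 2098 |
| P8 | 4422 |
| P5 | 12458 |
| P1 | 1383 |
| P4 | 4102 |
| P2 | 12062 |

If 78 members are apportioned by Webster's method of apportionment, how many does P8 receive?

Standard divisor 41257/78 ≈ 528.936; standard quotas: P7 3.127, P6 5.819, P3 3.966, P8 8.360, P5 23.553, P1 2.615, P4 7.755, P2 22.804.
Rounding to the nearest integer gives 3, 6, 4, 8, 24, 3, 8, 23 = 79 seats, so the divisor must be adjusted.
With modified divisor 533: modified quotas P7 3.103, P6 5.775, P3 3.936, P8 8.296, P5 23.373, P1 2.595, P4 7.696, P2 22.630.
Rounding to the nearest integer: P7 3, P6 6, P3 4, P8 8, P5 23, P1 3, P4 8, P2 23 (total 78).
P8 receives 8.

8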